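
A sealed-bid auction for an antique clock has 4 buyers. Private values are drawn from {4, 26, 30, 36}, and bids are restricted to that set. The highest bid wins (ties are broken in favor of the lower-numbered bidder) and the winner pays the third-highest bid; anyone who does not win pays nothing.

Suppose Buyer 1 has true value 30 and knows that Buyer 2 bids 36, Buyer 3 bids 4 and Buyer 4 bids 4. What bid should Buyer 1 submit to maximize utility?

Bid 4: loses, pays 0, utility 0.
Bid 26: loses, pays 0, utility 0.
Bid 30: loses, pays 0, utility 0.
Bid 36: wins, pays 4, utility 30 - 4 = 26.
The best choice is 36 with utility 26.

36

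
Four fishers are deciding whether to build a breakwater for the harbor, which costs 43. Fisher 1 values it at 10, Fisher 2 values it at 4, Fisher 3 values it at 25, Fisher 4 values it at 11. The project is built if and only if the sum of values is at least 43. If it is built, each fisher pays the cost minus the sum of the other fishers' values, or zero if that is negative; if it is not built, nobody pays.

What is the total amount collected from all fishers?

25

Total value 50 ≥ cost 43, so it is built.
Fisher 1: others sum to 40; max(0, 43 - 40) = 3.
Fisher 2: others sum to 46; max(0, 43 - 46) = 0.
Fisher 3: others sum to 25; max(0, 43 - 25) = 18.
Fisher 4: others sum to 39; max(0, 43 - 39) = 4.
Total collected = 3 + 0 + 18 + 4 = 25.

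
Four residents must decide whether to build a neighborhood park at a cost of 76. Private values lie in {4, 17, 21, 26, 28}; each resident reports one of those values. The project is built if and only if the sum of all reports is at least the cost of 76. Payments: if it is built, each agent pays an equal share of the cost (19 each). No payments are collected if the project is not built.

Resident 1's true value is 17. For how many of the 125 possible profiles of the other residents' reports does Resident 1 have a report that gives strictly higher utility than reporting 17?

40

Others report (4, 28, 28): truth gives -2; report 4 gives 0 > -2. Violating.
Others report (17, 17, 26): truth gives -2; report 4 gives 0 > -2. Violating.
Others report (17, 17, 28): truth gives -2; report 4 gives 0 > -2. Violating.
Others report (17, 21, 21): truth gives -2; report 4 gives 0 > -2. Violating.
Others report (4, 4, 4): truth gives 0; no alternative beats it.
Others report (4, 4, 17): truth gives 0; no alternative beats it.
(Checking all 125 profiles: 40 have a profitable deviation, 85 do not.)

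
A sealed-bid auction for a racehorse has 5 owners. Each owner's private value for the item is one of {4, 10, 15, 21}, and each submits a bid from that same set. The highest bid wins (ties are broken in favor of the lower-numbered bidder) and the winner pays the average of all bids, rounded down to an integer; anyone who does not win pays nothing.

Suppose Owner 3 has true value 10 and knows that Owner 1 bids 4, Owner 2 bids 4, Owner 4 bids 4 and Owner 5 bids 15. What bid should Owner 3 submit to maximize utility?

15

Bid 4: loses, pays 0, utility 0.
Bid 10: loses, pays 0, utility 0.
Bid 15: wins, pays 8, utility 10 - 8 = 2.
Bid 21: wins, pays 9, utility 10 - 9 = 1.
The best choice is 15 with utility 2.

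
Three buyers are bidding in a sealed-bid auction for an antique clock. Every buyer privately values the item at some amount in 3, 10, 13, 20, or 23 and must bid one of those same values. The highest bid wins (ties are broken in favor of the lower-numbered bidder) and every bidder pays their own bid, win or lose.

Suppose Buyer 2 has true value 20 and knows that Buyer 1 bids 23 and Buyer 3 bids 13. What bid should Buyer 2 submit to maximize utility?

3

Bid 3: loses but pays 3, utility -3.
Bid 10: loses but pays 10, utility -10.
Bid 13: loses but pays 13, utility -13.
Bid 20: loses but pays 20, utility -20.
Bid 23: loses but pays 23, utility -23.
The best choice is 3 with utility -3.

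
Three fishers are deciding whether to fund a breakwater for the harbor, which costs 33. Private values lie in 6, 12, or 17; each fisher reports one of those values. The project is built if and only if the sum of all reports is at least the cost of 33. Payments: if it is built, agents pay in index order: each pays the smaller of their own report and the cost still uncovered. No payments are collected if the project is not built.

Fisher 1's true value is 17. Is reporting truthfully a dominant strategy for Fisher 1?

No

Consider the case where Fisher 2 reports 6 and Fisher 3 reports 17.
Truthful report 17: project built, pays 17, utility 17 - 17 = 0.
Report 12 instead: project built, pays 12, utility 17 - 12 = 5.
Since 5 > 0, reporting 12 is strictly better here, so truthful reporting is not dominant.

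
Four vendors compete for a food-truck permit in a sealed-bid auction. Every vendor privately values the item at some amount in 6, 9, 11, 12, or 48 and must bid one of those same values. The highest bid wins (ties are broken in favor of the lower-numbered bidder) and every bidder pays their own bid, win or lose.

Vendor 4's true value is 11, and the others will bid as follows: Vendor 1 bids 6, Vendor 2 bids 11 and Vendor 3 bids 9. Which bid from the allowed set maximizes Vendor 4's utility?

Bid 6: loses but pays 6, utility -6.
Bid 9: loses but pays 9, utility -9.
Bid 11: loses but pays 11, utility -11.
Bid 12: wins, pays 12, utility 11 - 12 = -1.
Bid 48: wins, pays 48, utility 11 - 48 = -37.
The best choice is 12 with utility -1.

12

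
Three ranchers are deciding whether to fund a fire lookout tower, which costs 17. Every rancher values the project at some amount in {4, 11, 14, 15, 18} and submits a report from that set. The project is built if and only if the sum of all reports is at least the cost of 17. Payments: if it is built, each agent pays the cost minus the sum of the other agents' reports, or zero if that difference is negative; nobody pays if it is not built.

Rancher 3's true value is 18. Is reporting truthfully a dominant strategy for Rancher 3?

Check each profile of the others' reports and compare truth against every alternative report.
Others report (4, 14): truth gives 18, best alternative gives 18.
Others report (4, 15): truth gives 18, best alternative gives 18.
Others report (4, 18): truth gives 18, best alternative gives 18.
Others report (11, 11): truth gives 18, best alternative gives 18.
Others report (11, 14): truth gives 18, best alternative gives 18.
Others report (11, 15): truth gives 18, best alternative gives 18.
(Remaining 19 profiles checked similarly; truth is weakly best in each.)
In every case the truthful report is at least as good as any alternative, so it is a dominant strategy.

Yes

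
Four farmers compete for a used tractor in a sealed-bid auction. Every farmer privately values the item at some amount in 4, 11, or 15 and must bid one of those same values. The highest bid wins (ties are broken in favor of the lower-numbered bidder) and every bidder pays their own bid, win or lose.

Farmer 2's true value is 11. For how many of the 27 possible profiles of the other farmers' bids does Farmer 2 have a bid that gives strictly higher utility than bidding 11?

23

Others bid (4, 4, 15): truth gives -11; bid 4 gives -4 > -11. Violating.
Others bid (4, 11, 15): truth gives -11; bid 4 gives -4 > -11. Violating.
Others bid (4, 15, 4): truth gives -11; bid 4 gives -4 > -11. Violating.
Others bid (4, 15, 11): truth gives -11; bid 4 gives -4 > -11. Violating.
Others bid (4, 4, 4): truth gives 0; no alternative beats it.
Others bid (4, 4, 11): truth gives 0; no alternative beats it.
(Checking all 27 profiles: 23 have a profitable deviation, 4 do not.)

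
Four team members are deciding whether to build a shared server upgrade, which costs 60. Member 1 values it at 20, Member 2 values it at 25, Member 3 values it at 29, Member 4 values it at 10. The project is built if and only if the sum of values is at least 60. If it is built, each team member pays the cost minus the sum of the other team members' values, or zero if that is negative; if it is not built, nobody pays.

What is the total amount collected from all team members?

6

Total value 84 ≥ cost 60, so it is built.
Member 1: others sum to 64; max(0, 60 - 64) = 0.
Member 2: others sum to 59; max(0, 60 - 59) = 1.
Member 3: others sum to 55; max(0, 60 - 55) = 5.
Member 4: others sum to 74; max(0, 60 - 74) = 0.
Total collected = 0 + 1 + 5 + 0 = 6.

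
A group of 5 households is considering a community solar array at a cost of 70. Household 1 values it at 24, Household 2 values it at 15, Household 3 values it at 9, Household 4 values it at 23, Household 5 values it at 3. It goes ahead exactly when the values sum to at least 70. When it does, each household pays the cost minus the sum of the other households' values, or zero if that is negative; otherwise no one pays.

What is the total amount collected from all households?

55

Total value 74 ≥ cost 70, so it is built.
Household 1: others sum to 50; max(0, 70 - 50) = 20.
Household 2: others sum to 59; max(0, 70 - 59) = 11.
Household 3: others sum to 65; max(0, 70 - 65) = 5.
Household 4: others sum to 51; max(0, 70 - 51) = 19.
Household 5: others sum to 71; max(0, 70 - 71) = 0.
Total collected = 20 + 11 + 5 + 19 + 0 = 55.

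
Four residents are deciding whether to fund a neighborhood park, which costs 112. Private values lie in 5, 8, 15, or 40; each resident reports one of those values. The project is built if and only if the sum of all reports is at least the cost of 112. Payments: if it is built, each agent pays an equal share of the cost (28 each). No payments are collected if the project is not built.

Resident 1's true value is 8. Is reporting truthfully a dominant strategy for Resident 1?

Yes

Check each profile of the others' reports and compare truth against every alternative report.
Others report (40, 40, 40): truth gives -20, best alternative gives -20.
Others report (5, 5, 5): truth gives 0, best alternative gives 0.
Others report (5, 5, 8): truth gives 0, best alternative gives 0.
Others report (5, 5, 15): truth gives 0, best alternative gives 0.
Others report (5, 5, 40): truth gives 0, best alternative gives 0.
Others report (5, 8, 5): truth gives 0, best alternative gives 0.
(Remaining 58 profiles checked similarly; truth is weakly best in each.)
In every case the truthful report is at least as good as any alternative, so it is a dominant strategy.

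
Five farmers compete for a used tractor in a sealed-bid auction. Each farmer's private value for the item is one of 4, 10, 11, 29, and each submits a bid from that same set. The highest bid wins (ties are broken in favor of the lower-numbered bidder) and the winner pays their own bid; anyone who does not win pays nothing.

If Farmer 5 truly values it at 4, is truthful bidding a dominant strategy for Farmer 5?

Yes

Check each profile of the others' bids and compare truth against every alternative bid.
Others bid (4, 4, 4, 4): truth gives 0, best alternative gives -6.
Others bid (4, 4, 4, 10): truth gives 0, best alternative gives 0.
Others bid (4, 4, 4, 11): truth gives 0, best alternative gives 0.
Others bid (4, 4, 4, 29): truth gives 0, best alternative gives 0.
Others bid (4, 4, 10, 4): truth gives 0, best alternative gives 0.
Others bid (4, 4, 10, 10): truth gives 0, best alternative gives 0.
(Remaining 250 profiles checked similarly; truth is weakly best in each.)
In every case the truthful bid is at least as good as any alternative, so it is a dominant strategy.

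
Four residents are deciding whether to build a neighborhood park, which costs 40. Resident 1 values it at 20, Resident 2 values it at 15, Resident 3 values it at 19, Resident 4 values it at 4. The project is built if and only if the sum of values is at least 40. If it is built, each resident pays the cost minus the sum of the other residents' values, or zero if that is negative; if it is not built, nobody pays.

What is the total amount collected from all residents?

Total value 58 ≥ cost 40, so it is built.
Resident 1: others sum to 38; max(0, 40 - 38) = 2.
Resident 2: others sum to 43; max(0, 40 - 43) = 0.
Resident 3: others sum to 39; max(0, 40 - 39) = 1.
Resident 4: others sum to 54; max(0, 40 - 54) = 0.
Total collected = 2 + 0 + 1 + 0 = 3.

3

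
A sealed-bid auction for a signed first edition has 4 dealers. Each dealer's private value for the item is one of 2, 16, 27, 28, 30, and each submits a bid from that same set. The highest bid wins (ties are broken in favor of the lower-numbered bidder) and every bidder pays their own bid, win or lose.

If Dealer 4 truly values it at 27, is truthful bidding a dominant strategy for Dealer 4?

No

Consider the case where Dealer 1 bids 2, Dealer 2 bids 2 and Dealer 3 bids 2.
Truthful bid 27: wins, pays 27, utility 27 - 27 = 0.
Bid 16 instead: wins, pays 16, utility 27 - 16 = 11.
Since 11 > 0, bidding 16 is strictly better here, so truthful bidding is not dominant.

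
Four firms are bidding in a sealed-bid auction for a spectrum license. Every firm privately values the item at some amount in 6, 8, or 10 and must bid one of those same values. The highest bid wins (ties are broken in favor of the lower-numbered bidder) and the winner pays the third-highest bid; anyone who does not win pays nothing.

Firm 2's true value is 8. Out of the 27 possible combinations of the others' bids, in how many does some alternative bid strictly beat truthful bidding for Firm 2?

Others bid (6, 6, 10): truth gives 0; bid 10 gives 2 > 0. Violating.
Others bid (6, 10, 6): truth gives 0; bid 10 gives 2 > 0. Violating.
Others bid (8, 6, 6): truth gives 0; bid 10 gives 2 > 0. Violating.
Others bid (6, 6, 6): truth gives 2; no alternative beats it.
Others bid (6, 6, 8): truth gives 2; no alternative beats it.
(Checking all 27 profiles: 3 have a profitable deviation, 24 do not.)

3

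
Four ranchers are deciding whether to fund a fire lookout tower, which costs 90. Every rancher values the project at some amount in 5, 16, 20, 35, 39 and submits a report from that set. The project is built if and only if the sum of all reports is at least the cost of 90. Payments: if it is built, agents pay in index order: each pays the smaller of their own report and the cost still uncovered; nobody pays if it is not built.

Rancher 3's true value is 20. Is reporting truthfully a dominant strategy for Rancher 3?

Consider the case where Rancher 1 reports 5, Rancher 2 reports 35 and Rancher 4 reports 35.
Truthful report 20: project built, pays 20, utility 20 - 20 = 0.
Report 16 instead: project built, pays 16, utility 20 - 16 = 4.
Since 4 > 0, reporting 16 is strictly better here, so truthful reporting is not dominant.

No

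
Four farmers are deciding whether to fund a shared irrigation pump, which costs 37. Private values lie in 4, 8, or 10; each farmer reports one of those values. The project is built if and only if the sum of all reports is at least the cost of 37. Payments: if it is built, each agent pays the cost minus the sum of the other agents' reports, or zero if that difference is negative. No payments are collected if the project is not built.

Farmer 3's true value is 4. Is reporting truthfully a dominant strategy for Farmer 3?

Check each profile of the others' reports and compare truth against every alternative report.
Others report (10, 10, 10): truth gives 0, best alternative gives -3.
Others report (4, 4, 4): truth gives 0, best alternative gives 0.
Others report (4, 4, 8): truth gives 0, best alternative gives 0.
Others report (4, 4, 10): truth gives 0, best alternative gives 0.
Others report (4, 8, 4): truth gives 0, best alternative gives 0.
Others report (4, 8, 8): truth gives 0, best alternative gives 0.
(Remaining 21 profiles checked similarly; truth is weakly best in each.)
In every case the truthful report is at least as good as any alternative, so it is a dominant strategy.

Yes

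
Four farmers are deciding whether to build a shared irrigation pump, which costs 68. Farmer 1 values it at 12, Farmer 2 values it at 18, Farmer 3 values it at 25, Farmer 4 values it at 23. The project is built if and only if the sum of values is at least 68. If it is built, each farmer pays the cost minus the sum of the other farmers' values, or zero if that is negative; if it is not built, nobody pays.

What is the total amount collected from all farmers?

Total value 78 ≥ cost 68, so it is built.
Farmer 1: others sum to 66; max(0, 68 - 66) = 2.
Farmer 2: others sum to 60; max(0, 68 - 60) = 8.
Farmer 3: others sum to 53; max(0, 68 - 53) = 15.
Farmer 4: others sum to 55; max(0, 68 - 55) = 13.
Total collected = 2 + 8 + 15 + 13 = 38.

38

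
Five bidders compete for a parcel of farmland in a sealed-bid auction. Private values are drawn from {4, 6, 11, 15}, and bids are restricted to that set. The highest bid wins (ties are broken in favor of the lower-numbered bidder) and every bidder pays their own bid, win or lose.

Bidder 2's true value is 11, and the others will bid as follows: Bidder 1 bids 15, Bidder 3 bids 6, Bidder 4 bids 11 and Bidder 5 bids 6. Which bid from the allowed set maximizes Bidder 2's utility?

Bid 4: loses but pays 4, utility -4.
Bid 6: loses but pays 6, utility -6.
Bid 11: loses but pays 11, utility -11.
Bid 15: loses but pays 15, utility -15.
The best choice is 4 with utility -4.

4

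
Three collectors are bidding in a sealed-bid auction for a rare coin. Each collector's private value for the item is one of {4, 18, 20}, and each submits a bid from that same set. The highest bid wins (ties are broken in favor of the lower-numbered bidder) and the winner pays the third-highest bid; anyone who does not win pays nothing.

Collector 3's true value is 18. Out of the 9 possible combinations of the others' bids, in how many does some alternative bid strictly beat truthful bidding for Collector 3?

2

Others bid (4, 18): truth gives 0; bid 20 gives 14 > 0. Violating.
Others bid (18, 4): truth gives 0; bid 20 gives 14 > 0. Violating.
Others bid (4, 4): truth gives 14; no alternative beats it.
Others bid (4, 20): truth gives 0; no alternative beats it.
(Checking all 9 profiles: 2 have a profitable deviation, 7 do not.)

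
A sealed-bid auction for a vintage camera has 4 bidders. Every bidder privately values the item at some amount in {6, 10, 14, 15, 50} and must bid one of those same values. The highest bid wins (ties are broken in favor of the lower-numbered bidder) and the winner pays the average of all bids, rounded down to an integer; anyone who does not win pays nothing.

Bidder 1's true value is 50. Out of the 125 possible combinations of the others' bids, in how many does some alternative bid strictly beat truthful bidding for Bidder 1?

Others bid (6, 6, 6): truth gives 33; bid 6 gives 44 > 33. Violating.
Others bid (6, 6, 10): truth gives 32; bid 10 gives 42 > 32. Violating.
Others bid (6, 6, 14): truth gives 31; bid 14 gives 40 > 31. Violating.
Others bid (6, 6, 15): truth gives 31; bid 15 gives 40 > 31. Violating.
Others bid (6, 6, 50): truth gives 22; no alternative beats it.
Others bid (6, 10, 50): truth gives 21; no alternative beats it.
(Checking all 125 profiles: 64 have a profitable deviation, 61 do not.)

64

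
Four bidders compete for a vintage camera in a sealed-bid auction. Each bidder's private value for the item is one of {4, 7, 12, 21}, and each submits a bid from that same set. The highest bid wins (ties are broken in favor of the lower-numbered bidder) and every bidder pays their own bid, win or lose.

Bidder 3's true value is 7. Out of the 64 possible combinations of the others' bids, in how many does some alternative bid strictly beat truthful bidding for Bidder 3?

Others bid (4, 4, 12): truth gives -7; bid 4 gives -4 > -7. Violating.
Others bid (4, 4, 21): truth gives -7; bid 4 gives -4 > -7. Violating.
Others bid (4, 7, 4): truth gives -7; bid 4 gives -4 > -7. Violating.
Others bid (4, 7, 7): truth gives -7; bid 4 gives -4 > -7. Violating.
Others bid (4, 4, 4): truth gives 0; no alternative beats it.
Others bid (4, 4, 7): truth gives 0; no alternative beats it.
(Checking all 64 profiles: 62 have a profitable deviation, 2 do not.)

62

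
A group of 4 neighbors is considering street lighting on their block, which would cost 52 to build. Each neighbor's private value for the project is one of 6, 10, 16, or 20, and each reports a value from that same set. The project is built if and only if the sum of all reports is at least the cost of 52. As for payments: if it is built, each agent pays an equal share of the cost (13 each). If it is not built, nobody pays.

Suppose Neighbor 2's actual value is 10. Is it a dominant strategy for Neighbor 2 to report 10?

No

Consider the case where Neighbor 1 reports 6, Neighbor 3 reports 16 and Neighbor 4 reports 20.
Truthful report 10: project built, pays 13, utility 10 - 13 = -3.
Report 6 instead: project not built, utility 0.
Since 0 > -3, reporting 6 is strictly better here, so truthful reporting is not dominant.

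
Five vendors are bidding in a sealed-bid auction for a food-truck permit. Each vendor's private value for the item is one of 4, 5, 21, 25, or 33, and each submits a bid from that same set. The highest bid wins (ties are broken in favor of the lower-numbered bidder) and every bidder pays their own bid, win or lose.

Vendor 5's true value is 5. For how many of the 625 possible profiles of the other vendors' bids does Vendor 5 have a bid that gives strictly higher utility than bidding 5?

Others bid (4, 4, 4, 5): truth gives -5; bid 4 gives -4 > -5. Violating.
Others bid (4, 4, 4, 21): truth gives -5; bid 4 gives -4 > -5. Violating.
Others bid (4, 4, 4, 25): truth gives -5; bid 4 gives -4 > -5. Violating.
Others bid (4, 4, 4, 33): truth gives -5; bid 4 gives -4 > -5. Violating.
Others bid (4, 4, 4, 4): truth gives 0; no alternative beats it.
(Checking all 625 profiles: 624 have a profitable deviation, 1 does not.)

624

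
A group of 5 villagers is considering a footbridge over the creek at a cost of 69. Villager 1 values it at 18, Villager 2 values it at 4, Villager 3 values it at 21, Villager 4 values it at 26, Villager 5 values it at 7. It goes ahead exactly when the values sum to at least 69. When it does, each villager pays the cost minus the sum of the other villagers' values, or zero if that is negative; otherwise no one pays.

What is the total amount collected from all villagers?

Total value 76 ≥ cost 69, so it is built.
Villager 1: others sum to 58; max(0, 69 - 58) = 11.
Villager 2: others sum to 72; max(0, 69 - 72) = 0.
Villager 3: others sum to 55; max(0, 69 - 55) = 14.
Villager 4: others sum to 50; max(0, 69 - 50) = 19.
Villager 5: others sum to 69; max(0, 69 - 69) = 0.
Total collected = 11 + 0 + 14 + 19 + 0 = 44.

44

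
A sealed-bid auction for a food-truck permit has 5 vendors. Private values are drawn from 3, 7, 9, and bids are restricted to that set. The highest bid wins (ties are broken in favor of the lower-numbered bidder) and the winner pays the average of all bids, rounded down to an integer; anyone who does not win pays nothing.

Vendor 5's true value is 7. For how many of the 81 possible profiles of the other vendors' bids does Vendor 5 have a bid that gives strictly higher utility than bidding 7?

Others bid (3, 3, 3, 7): truth gives 0; bid 9 gives 2 > 0. Violating.
Others bid (3, 3, 7, 3): truth gives 0; bid 9 gives 2 > 0. Violating.
Others bid (3, 3, 7, 7): truth gives 0; bid 9 gives 2 > 0. Violating.
Others bid (3, 7, 3, 3): truth gives 0; bid 9 gives 2 > 0. Violating.
Others bid (3, 3, 3, 3): truth gives 4; no alternative beats it.
Others bid (3, 3, 3, 9): truth gives 0; no alternative beats it.
(Checking all 81 profiles: 14 have a profitable deviation, 67 do not.)

14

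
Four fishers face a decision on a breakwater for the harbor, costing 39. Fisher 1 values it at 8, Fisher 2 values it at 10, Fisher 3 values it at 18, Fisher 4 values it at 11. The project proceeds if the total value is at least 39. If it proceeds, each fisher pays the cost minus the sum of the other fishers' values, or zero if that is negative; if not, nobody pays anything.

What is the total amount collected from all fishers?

15

Total value 47 ≥ cost 39, so it is built.
Fisher 1: others sum to 39; max(0, 39 - 39) = 0.
Fisher 2: others sum to 37; max(0, 39 - 37) = 2.
Fisher 3: others sum to 29; max(0, 39 - 29) = 10.
Fisher 4: others sum to 36; max(0, 39 - 36) = 3.
Total collected = 0 + 2 + 10 + 3 = 15.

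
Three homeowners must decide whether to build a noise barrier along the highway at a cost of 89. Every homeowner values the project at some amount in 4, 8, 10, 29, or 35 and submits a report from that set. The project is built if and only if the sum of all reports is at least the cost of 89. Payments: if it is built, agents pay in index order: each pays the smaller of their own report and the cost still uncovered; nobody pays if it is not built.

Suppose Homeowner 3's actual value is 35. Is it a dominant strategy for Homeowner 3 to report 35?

Yes

Check each profile of the others' reports and compare truth against every alternative report.
Others report (29, 29): truth gives 4, best alternative gives 0.
Others report (35, 35): truth gives 16, best alternative gives 16.
Others report (29, 35): truth gives 10, best alternative gives 10.
Others report (35, 29): truth gives 10, best alternative gives 10.
Others report (4, 4): truth gives 0, best alternative gives 0.
Others report (4, 8): truth gives 0, best alternative gives 0.
(Remaining 19 profiles checked similarly; truth is weakly best in each.)
In every case the truthful report is at least as good as any alternative, so it is a dominant strategy.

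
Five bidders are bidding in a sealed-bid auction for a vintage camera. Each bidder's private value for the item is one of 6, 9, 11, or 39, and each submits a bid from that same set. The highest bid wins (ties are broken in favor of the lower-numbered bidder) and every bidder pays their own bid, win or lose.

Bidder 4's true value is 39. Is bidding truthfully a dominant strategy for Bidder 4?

Consider the case where Bidder 1 bids 6, Bidder 2 bids 6, Bidder 3 bids 6 and Bidder 5 bids 6.
Truthful bid 39: wins, pays 39, utility 39 - 39 = 0.
Bid 9 instead: wins, pays 9, utility 39 - 9 = 30.
Since 30 > 0, bidding 9 is strictly better here, so truthful bidding is not dominant.

No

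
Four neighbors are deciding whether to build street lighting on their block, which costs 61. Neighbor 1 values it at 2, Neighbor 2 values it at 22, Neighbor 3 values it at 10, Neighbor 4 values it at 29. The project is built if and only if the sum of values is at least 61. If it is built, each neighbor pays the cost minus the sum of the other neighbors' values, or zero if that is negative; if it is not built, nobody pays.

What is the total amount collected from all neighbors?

55

Total value 63 ≥ cost 61, so it is built.
Neighbor 1: others sum to 61; max(0, 61 - 61) = 0.
Neighbor 2: others sum to 41; max(0, 61 - 41) = 20.
Neighbor 3: others sum to 53; max(0, 61 - 53) = 8.
Neighbor 4: others sum to 34; max(0, 61 - 34) = 27.
Total collected = 0 + 20 + 8 + 27 = 55.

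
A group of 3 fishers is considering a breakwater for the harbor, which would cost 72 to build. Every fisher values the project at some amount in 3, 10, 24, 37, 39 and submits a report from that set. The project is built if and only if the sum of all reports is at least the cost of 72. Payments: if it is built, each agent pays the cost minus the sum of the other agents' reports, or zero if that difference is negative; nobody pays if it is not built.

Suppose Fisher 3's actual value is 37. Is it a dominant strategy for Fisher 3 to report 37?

Yes

Check each profile of the others' reports and compare truth against every alternative report.
Others report (37, 37): truth gives 37, best alternative gives 37.
Others report (37, 39): truth gives 37, best alternative gives 37.
Others report (39, 37): truth gives 37, best alternative gives 37.
Others report (39, 39): truth gives 37, best alternative gives 37.
Others report (24, 39): truth gives 28, best alternative gives 28.
Others report (39, 24): truth gives 28, best alternative gives 28.
(Remaining 19 profiles checked similarly; truth is weakly best in each.)
In every case the truthful report is at least as good as any alternative, so it is a dominant strategy.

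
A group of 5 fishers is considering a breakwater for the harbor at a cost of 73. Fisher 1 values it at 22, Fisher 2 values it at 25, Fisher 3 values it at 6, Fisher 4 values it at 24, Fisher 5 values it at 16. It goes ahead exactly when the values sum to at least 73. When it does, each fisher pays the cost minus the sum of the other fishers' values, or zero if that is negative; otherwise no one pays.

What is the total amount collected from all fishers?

Total value 93 ≥ cost 73, so it is built.
Fisher 1: others sum to 71; max(0, 73 - 71) = 2.
Fisher 2: others sum to 68; max(0, 73 - 68) = 5.
Fisher 3: others sum to 87; max(0, 73 - 87) = 0.
Fisher 4: others sum to 69; max(0, 73 - 69) = 4.
Fisher 5: others sum to 77; max(0, 73 - 77) = 0.
Total collected = 2 + 5 + 0 + 4 + 0 = 11.

11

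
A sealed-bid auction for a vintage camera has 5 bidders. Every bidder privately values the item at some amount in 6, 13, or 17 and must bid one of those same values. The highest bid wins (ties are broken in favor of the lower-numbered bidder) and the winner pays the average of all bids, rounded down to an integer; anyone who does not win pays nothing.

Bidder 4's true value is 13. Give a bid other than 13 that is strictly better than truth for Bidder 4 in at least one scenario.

Suppose Bidder 1 bids 6, Bidder 2 bids 6, Bidder 3 bids 6 and Bidder 5 bids 17.
Bid 13: loses, pays 0, utility 0.
Bid 17: wins, pays 10, utility 13 - 10 = 3.
So bidding 17 beats truth here (3 > 0).

17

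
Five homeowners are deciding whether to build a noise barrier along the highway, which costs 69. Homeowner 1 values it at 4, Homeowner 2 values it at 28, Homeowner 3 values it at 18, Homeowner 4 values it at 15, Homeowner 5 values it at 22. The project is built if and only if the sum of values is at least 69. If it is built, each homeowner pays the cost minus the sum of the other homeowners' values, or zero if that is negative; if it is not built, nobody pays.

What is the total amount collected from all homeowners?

14

Total value 87 ≥ cost 69, so it is built.
Homeowner 1: others sum to 83; max(0, 69 - 83) = 0.
Homeowner 2: others sum to 59; max(0, 69 - 59) = 10.
Homeowner 3: others sum to 69; max(0, 69 - 69) = 0.
Homeowner 4: others sum to 72; max(0, 69 - 72) = 0.
Homeowner 5: others sum to 65; max(0, 69 - 65) = 4.
Total collected = 0 + 10 + 0 + 0 + 4 = 14.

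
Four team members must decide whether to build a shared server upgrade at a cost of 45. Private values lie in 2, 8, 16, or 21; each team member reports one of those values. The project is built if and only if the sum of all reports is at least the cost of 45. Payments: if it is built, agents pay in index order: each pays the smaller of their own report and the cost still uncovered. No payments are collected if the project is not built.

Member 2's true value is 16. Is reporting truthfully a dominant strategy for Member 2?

No

Consider the case where Member 1 reports 2, Member 3 reports 16 and Member 4 reports 21.
Truthful report 16: project built, pays 16, utility 16 - 16 = 0.
Report 8 instead: project built, pays 8, utility 16 - 8 = 8.
Since 8 > 0, reporting 8 is strictly better here, so truthful reporting is not dominant.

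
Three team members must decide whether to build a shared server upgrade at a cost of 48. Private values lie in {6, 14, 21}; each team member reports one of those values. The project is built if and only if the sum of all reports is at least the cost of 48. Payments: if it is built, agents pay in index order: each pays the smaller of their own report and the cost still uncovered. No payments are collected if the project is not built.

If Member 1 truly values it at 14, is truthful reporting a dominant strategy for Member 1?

Consider the case where Member 2 reports 21 and Member 3 reports 21.
Truthful report 14: project built, pays 14, utility 14 - 14 = 0.
Report 6 instead: project built, pays 6, utility 14 - 6 = 8.
Since 8 > 0, reporting 6 is strictly better here, so truthful reporting is not dominant.

No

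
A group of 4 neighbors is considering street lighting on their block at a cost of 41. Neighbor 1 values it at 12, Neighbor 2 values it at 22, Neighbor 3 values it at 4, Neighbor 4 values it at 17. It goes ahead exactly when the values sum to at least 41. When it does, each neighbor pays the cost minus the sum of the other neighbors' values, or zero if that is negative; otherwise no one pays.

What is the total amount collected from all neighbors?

Total value 55 ≥ cost 41, so it is built.
Neighbor 1: others sum to 43; max(0, 41 - 43) = 0.
Neighbor 2: others sum to 33; max(0, 41 - 33) = 8.
Neighbor 3: others sum to 51; max(0, 41 - 51) = 0.
Neighbor 4: others sum to 38; max(0, 41 - 38) = 3.
Total collected = 0 + 8 + 0 + 3 = 11.

11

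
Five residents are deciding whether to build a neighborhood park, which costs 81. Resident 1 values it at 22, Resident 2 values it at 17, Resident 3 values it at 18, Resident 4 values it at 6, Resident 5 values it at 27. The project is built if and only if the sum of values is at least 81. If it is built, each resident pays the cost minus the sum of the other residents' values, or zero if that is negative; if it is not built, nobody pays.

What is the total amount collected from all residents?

48

Total value 90 ≥ cost 81, so it is built.
Resident 1: others sum to 68; max(0, 81 - 68) = 13.
Resident 2: others sum to 73; max(0, 81 - 73) = 8.
Resident 3: others sum to 72; max(0, 81 - 72) = 9.
Resident 4: others sum to 84; max(0, 81 - 84) = 0.
Resident 5: others sum to 63; max(0, 81 - 63) = 18.
Total collected = 13 + 8 + 9 + 0 + 18 = 48.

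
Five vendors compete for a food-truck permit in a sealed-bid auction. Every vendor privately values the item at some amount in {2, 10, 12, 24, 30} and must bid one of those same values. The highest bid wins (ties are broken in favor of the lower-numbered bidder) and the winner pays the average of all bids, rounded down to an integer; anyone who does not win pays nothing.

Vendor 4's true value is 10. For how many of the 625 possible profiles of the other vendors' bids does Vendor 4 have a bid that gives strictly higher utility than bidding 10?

23

Others bid (2, 2, 2, 12): truth gives 0; bid 12 gives 4 > 0. Violating.
Others bid (2, 2, 10, 2): truth gives 0; bid 12 gives 5 > 0. Violating.
Others bid (2, 2, 10, 10): truth gives 0; bid 12 gives 3 > 0. Violating.
Others bid (2, 2, 10, 12): truth gives 0; bid 12 gives 3 > 0. Violating.
Others bid (2, 2, 2, 2): truth gives 7; no alternative beats it.
Others bid (2, 2, 2, 10): truth gives 5; no alternative beats it.
(Checking all 625 profiles: 23 have a profitable deviation, 602 do not.)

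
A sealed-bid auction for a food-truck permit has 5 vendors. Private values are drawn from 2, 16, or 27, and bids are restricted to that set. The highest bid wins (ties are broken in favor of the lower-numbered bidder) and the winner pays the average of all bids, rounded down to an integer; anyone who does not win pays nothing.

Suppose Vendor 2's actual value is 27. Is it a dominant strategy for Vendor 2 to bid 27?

Consider the case where Vendor 1 bids 2, Vendor 3 bids 2, Vendor 4 bids 2 and Vendor 5 bids 2.
Truthful bid 27: wins, pays 7, utility 27 - 7 = 20.
Bid 16 instead: wins, pays 4, utility 27 - 4 = 23.
Since 23 > 20, bidding 16 is strictly better here, so truthful bidding is not dominant.

No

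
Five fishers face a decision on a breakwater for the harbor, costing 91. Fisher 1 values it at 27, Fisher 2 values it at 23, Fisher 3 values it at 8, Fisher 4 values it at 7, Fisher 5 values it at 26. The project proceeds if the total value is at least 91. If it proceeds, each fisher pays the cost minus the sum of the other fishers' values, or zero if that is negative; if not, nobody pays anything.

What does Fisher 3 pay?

8

Total value 91 ≥ cost 91, so the project is built.
The other fishers' values sum to 83.
Cost minus that sum is 91 - 83 = 8.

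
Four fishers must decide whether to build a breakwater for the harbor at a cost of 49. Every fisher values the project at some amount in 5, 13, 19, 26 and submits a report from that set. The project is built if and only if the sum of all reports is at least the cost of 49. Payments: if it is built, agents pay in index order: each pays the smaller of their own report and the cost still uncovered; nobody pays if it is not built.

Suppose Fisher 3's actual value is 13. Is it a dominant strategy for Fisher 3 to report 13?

Consider the case where Fisher 1 reports 5, Fisher 2 reports 13 and Fisher 4 reports 26.
Truthful report 13: project built, pays 13, utility 13 - 13 = 0.
Report 5 instead: project built, pays 5, utility 13 - 5 = 8.
Since 8 > 0, reporting 5 is strictly better here, so truthful reporting is not dominant.

No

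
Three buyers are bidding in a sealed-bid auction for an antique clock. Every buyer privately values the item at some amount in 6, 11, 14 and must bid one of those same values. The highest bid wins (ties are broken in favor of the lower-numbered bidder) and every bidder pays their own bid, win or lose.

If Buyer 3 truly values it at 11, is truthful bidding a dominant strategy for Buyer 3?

No

Consider the case where Buyer 1 bids 6 and Buyer 2 bids 11.
Truthful bid 11: loses but pays 11, utility -11.
Bid 6 instead: loses but pays 6, utility -6.
Since -6 > -11, bidding 6 is strictly better here, so truthful bidding is not dominant.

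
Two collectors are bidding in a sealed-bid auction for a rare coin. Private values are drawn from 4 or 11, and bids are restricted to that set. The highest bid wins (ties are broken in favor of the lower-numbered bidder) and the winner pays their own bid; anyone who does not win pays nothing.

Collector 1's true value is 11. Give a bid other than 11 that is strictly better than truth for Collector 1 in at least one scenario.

4

Suppose Collector 2 bids 4.
Bid 11: wins, pays 11, utility 11 - 11 = 0.
Bid 4: wins, pays 4, utility 11 - 4 = 7.
So bidding 4 beats truth here (7 > 0).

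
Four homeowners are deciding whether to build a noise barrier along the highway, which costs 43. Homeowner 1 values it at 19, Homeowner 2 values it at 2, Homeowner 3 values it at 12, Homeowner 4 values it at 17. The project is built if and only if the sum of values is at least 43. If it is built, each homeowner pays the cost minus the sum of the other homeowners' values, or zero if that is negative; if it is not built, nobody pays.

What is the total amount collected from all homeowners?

27

Total value 50 ≥ cost 43, so it is built.
Homeowner 1: others sum to 31; max(0, 43 - 31) = 12.
Homeowner 2: others sum to 48; max(0, 43 - 48) = 0.
Homeowner 3: others sum to 38; max(0, 43 - 38) = 5.
Homeowner 4: others sum to 33; max(0, 43 - 33) = 10.
Total collected = 12 + 0 + 5 + 10 = 27.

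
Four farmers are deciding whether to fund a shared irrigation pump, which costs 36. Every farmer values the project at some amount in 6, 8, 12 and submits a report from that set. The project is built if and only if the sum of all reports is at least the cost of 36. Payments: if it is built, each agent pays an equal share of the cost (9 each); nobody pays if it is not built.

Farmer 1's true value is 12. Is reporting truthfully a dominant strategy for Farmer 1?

Check each profile of the others' reports and compare truth against every alternative report.
Others report (6, 6, 12): truth gives 3, best alternative gives 0.
Others report (6, 8, 12): truth gives 3, best alternative gives 0.
Others report (6, 12, 6): truth gives 3, best alternative gives 0.
Others report (6, 12, 8): truth gives 3, best alternative gives 0.
Others report (8, 6, 12): truth gives 3, best alternative gives 0.
Others report (8, 8, 8): truth gives 3, best alternative gives 0.
(Remaining 21 profiles checked similarly; truth is weakly best in each.)
In every case the truthful report is at least as good as any alternative, so it is a dominant strategy.

Yes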